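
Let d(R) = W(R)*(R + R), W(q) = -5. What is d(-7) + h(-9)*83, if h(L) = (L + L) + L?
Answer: -2171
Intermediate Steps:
h(L) = 3*L (h(L) = 2*L + L = 3*L)
d(R) = -10*R (d(R) = -5*(R + R) = -10*R)
d(-7) + h(-9)*83 = -10*(-7) + (3*(-9))*83 = 70 - 27*83 = 70 - 2241 = -2171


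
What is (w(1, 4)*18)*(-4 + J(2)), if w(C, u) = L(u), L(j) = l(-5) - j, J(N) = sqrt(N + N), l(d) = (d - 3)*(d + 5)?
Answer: 144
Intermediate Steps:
l(d) = (-3 + d)*(5 + d)
J(N) = sqrt(2)*sqrt(N) (J(N) = sqrt(2*N) = sqrt(2)*sqrt(N))
L(j) = -j (L(j) = (-15 + (-5)**2 + 2*(-5)) - j = (-15 + 25 - 10) - j = 0 - j = -j)
w(C, u) = -u
(w(1, 4)*18)*(-4 + J(2)) = (-1*4*18)*(-4 + sqrt(2)*sqrt(2)) = (-4*18)*(-4 + 2) = -72*(-2) = 144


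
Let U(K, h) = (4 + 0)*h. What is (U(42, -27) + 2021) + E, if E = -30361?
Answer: -28448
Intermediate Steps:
U(K, h) = 4*h
(U(42, -27) + 2021) + E = (4*(-27) + 2021) - 30361 = (-108 + 2021) - 30361 = 1913 - 30361 = -28448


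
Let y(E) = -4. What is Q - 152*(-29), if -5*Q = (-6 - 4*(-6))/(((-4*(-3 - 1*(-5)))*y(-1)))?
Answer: 352631/80 ≈ 4407.9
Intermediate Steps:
Q = -9/80 (Q = -(-6 - 4*(-6))/(5*(-4*(-3 - 1*(-5))*(-4))) = -(-6 + 24)/(5*(-4*(-3 + 5)*(-4))) = -18/(5*(-4*2*(-4))) = -18/(5*((-8*(-4)))) = -18/(5*32) = -⅕*9/16 = -9/80 ≈ -0.11250)
Q - 152*(-29) = -9/80 - 152*(-29) = -9/80 + 4408 = 352631/80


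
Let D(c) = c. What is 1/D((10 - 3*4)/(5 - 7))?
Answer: 1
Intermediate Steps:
1/D((10 - 3*4)/(5 - 7)) = 1/((10 - 3*4)/(5 - 7)) = 1/((10 - 12)/(-2)) = 1/(-2*(-1/2)) = 1/1 = 1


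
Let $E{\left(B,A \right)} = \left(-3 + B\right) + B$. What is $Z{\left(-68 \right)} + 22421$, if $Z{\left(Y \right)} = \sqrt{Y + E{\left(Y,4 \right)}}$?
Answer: $22421 + 3 i \sqrt{23} \approx 22421.0 + 14.387 i$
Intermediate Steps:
$E{\left(B,A \right)} = -3 + 2 B$
$Z{\left(Y \right)} = \sqrt{-3 + 3 Y}$ ($Z{\left(Y \right)} = \sqrt{Y + \left(-3 + 2 Y\right)} = \sqrt{-3 + 3 Y}$)
$Z{\left(-68 \right)} + 22421 = \sqrt{-3 + 3 \left(-68\right)} + 22421 = \sqrt{-3 - 204} + 22421 = \sqrt{-207} + 22421 = 3 i \sqrt{23} + 22421 = 22421 + 3 i \sqrt{23}$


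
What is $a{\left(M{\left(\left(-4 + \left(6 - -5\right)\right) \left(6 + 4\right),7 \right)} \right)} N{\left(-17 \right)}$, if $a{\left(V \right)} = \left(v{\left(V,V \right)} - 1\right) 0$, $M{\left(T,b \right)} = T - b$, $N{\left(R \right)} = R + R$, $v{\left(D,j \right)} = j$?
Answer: $0$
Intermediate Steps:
$N{\left(R \right)} = 2 R$
$a{\left(V \right)} = 0$ ($a{\left(V \right)} = \left(V - 1\right) 0 = \left(-1 + V\right) 0 = 0$)
$a{\left(M{\left(\left(-4 + \left(6 - -5\right)\right) \left(6 + 4\right),7 \right)} \right)} N{\left(-17 \right)} = 0 \cdot 2 \left(-17\right) = 0 \left(-34\right) = 0$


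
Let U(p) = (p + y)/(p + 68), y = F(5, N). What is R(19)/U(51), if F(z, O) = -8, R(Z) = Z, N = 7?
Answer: 2261/43 ≈ 52.581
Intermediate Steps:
y = -8
U(p) = (-8 + p)/(68 + p) (U(p) = (p - 8)/(p + 68) = (-8 + p)/(68 + p))
R(19)/U(51) = 19/(((-8 + 51)/(68 + 51))) = 19/((43/119)) = 19/(((1/119)*43)) = 19/(43/119) = 19*(119/43) = 2261/43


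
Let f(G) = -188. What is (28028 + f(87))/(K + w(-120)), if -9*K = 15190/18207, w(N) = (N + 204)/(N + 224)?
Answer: 16944370560/435169 ≈ 38937.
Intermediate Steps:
w(N) = (204 + N)/(224 + N)
K = -2170/23409 (K = -15190/(9*18207) = -1/9*2170/2601 = -2170/23409 ≈ -0.092699)
(28028 + f(87))/(K + w(-120)) = (28028 - 188)/(-2170/23409 + (204 - 120)/(224 - 120)) = 27840/(-2170/23409 + 84/104) = 27840/(-2170/23409 + (1/104)*84) = 27840/(-2170/23409 + 21/26) = 27840/(435169/608634) = 27840*(608634/435169) = 16944370560/435169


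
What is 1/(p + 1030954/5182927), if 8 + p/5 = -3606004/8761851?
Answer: -45412034117877/1900896576847766 ≈ -0.023890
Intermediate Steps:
p = -368504060/8761851 (p = -40 + 5*(-3606004/8761851) = -40 - 18030020/8761851 = -368504060/8761851 ≈ -42.058)
1/(p + 1030954/5182927) = 1/(-368504060/8761851 + 1030954/5182927) = 1/(-1900896576847766/45412034117877) = -45412034117877/1900896576847766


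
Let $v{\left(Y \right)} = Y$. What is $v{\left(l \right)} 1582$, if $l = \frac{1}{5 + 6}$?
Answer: $\frac{1582}{11} \approx 143.82$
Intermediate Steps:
$l = \frac{1}{11} \approx 0.090909$
$v{\left(l \right)} 1582 = \frac{1}{11} \cdot 1582 = \frac{1582}{11}$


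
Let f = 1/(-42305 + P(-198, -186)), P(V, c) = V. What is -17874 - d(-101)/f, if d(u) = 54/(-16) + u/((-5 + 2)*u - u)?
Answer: -1375579/8 ≈ -1.7195e+5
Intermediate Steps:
f = -1/42503 (f = 1/(-42305 - 198) = 1/(-42503) = -1/42503 ≈ -2.3528e-5)
d(u) = -29/8 (d(u) = 54*(-1/16) + u/(-3*u - u) = -27/8 + u/((-4*u)) = -27/8 + u*(-1/(4*u)) = -27/8 - 1/4 = -29/8)
-17874 - d(-101)/f = -17874 - (-29)/(8*(-1/42503)) = -17874 - (-29)*(-42503)/8 = -17874 - 1*1232587/8 = -17874 - 1232587/8 = -1375579/8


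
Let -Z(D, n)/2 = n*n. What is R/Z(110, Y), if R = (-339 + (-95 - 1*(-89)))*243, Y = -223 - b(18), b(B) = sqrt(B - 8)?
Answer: 463318785/549328658 - 2077245*sqrt(10)/274664329 ≈ 0.81951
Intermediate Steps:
b(B) = sqrt(-8 + B)
Y = -223 - sqrt(10) (Y = -223 - sqrt(-8 + 18) = -223 - sqrt(10) ≈ -226.16)
Z(D, n) = -2*n**2 (Z(D, n) = -2*n*n = -2*n**2)
R = -83835 (R = (-339 + (-95 + 89))*243 = (-339 - 6)*243 = -345*243 = -83835)
R/Z(110, Y) = -83835*(-1/(2*(-223 - sqrt(10))**2)) = -(-83835)/(2*(-223 - sqrt(10))**2) = 83835/(2*(-223 - sqrt(10))**2)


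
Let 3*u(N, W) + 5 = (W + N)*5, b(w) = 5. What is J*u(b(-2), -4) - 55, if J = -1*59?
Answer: -55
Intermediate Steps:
u(N, W) = -5/3 + 5*N/3 + 5*W/3 (u(N, W) = -5/3 + ((W + N)*5)/3 = -5/3 + ((N + W)*5)/3 = -5/3 + (5*N + 5*W)/3 = -5/3 + (5*N/3 + 5*W/3) = -5/3 + 5*N/3 + 5*W/3)
J = -59
J*u(b(-2), -4) - 55 = -59*(-5/3 + (5/3)*5 + (5/3)*(-4)) - 55 = -59*(-5/3 + 25/3 - 20/3) - 55 = -59*0 - 55 = 0 - 55 = -55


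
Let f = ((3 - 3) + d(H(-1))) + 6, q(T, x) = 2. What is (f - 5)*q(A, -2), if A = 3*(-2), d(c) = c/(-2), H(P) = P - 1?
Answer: 4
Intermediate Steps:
H(P) = -1 + P
d(c) = -c/2 (d(c) = c*(-½) = -c/2)
A = -6
f = 7 (f = ((3 - 3) - (-1 - 1)/2) + 6 = (0 - ½*(-2)) + 6 = (0 + 1) + 6 = 1 + 6 = 7)
(f - 5)*q(A, -2) = (7 - 5)*2 = 2*2 = 4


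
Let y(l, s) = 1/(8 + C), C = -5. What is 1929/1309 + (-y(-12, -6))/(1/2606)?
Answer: -3405467/3927 ≈ -867.19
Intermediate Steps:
y(l, s) = ⅓ (y(l, s) = 1/(8 - 5) = 1/3 = ⅓)
1929/1309 + (-y(-12, -6))/(1/2606) = 1929/1309 + (-1*⅓)/(1/2606) = 1929*(1/1309) - 1/(3*1/2606) = 1929/1309 - ⅓*2606 = 1929/1309 - 2606/3 = -3405467/3927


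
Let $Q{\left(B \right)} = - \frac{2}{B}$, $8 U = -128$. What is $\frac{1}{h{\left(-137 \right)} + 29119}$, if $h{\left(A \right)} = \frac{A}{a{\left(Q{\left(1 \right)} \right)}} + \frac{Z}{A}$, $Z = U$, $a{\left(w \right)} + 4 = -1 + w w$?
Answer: $\frac{137}{4008088} \approx 3.4181 \cdot 10^{-5}$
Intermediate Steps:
$U = -16$ ($U = \frac{1}{8} \left(-128\right) = -16$)
$a{\left(w \right)} = -5 + w^{2}$ ($a{\left(w \right)} = -4 + \left(-1 + w w\right) = -4 + \left(-1 + w^{2}\right) = -5 + w^{2}$)
$Z = -16$
$h{\left(A \right)} = - A - \frac{16}{A}$ ($h{\left(A \right)} = \frac{A}{-5 + \left(- \frac{2}{1}\right)^{2}} - \frac{16}{A} = \frac{A}{-5 + \left(\left(-2\right) 1\right)^{2}} - \frac{16}{A} = \frac{A}{-5 + \left(-2\right)^{2}} - \frac{16}{A} = \frac{A}{-5 + 4} - \frac{16}{A} = \frac{A}{-1} - \frac{16}{A} = A \left(-1\right) - \frac{16}{A} = - A - \frac{16}{A}$)
$\frac{1}{h{\left(-137 \right)} + 29119} = \frac{1}{\left(\left(-1\right) \left(-137\right) - \frac{16}{-137}\right) + 29119} = \frac{1}{\left(137 - - \frac{16}{137}\right) + 29119} = \frac{1}{\left(137 + \frac{16}{137}\right) + 29119} = \frac{1}{\frac{18785}{137} + 29119} = \frac{1}{\frac{4008088}{137}} = \frac{137}{4008088}$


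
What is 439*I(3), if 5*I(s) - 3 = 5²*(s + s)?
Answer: 67167/5 ≈ 13433.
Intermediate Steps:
I(s) = ⅗ + 10*s (I(s) = ⅗ + (5²*(s + s))/5 = ⅗ + (25*(2*s))/5 = ⅗ + (50*s)/5 = ⅗ + 10*s)
439*I(3) = 439*(⅗ + 10*3) = 439*(⅗ + 30) = 439*(153/5) = 67167/5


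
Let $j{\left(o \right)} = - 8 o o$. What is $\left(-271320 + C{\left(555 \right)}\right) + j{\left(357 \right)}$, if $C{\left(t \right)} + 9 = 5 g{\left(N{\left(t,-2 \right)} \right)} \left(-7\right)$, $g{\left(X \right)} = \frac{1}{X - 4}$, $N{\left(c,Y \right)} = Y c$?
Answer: $- \frac{1438085959}{1114} \approx -1.2909 \cdot 10^{6}$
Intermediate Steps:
$g{\left(X \right)} = \frac{1}{-4 + X}$
$j{\left(o \right)} = - 8 o^{2}$
$C{\left(t \right)} = -9 - \frac{35}{-4 - 2 t}$ ($C{\left(t \right)} = -9 + \frac{5}{-4 - 2 t} \left(-7\right) = -9 - \frac{35}{-4 - 2 t}$)
$\left(-271320 + C{\left(555 \right)}\right) + j{\left(357 \right)} = \left(-271320 + \frac{-1 - 9990}{2 \left(2 + 555\right)}\right) - 8 \cdot 357^{2} = \left(-271320 + \frac{-1 - 9990}{2 \cdot 557}\right) - 1019592 = \left(-271320 + \frac{1}{2} \cdot \frac{1}{557} \left(-9991\right)\right) - 1019592 = \left(-271320 - \frac{9991}{1114}\right) - 1019592 = - \frac{302260471}{1114} - 1019592 = - \frac{1438085959}{1114}$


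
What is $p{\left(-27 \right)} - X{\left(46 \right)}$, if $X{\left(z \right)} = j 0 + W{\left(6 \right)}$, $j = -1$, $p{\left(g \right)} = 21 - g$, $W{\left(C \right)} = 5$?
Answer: $43$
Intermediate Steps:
$X{\left(z \right)} = 5$ ($X{\left(z \right)} = \left(-1\right) 0 + 5 = 0 + 5 = 5$)
$p{\left(-27 \right)} - X{\left(46 \right)} = \left(21 - -27\right) - 5 = \left(21 + 27\right) - 5 = 48 - 5 = 43$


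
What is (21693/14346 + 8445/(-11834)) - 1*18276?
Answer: -258549272056/14147547 ≈ -18275.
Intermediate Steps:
(21693/14346 + 8445/(-11834)) - 1*18276 = (21693*(1/14346) + 8445*(-1/11834)) - 18276 = (7231/4782 - 8445/11834) - 18276 = 11296916/14147547 - 18276 = -258549272056/14147547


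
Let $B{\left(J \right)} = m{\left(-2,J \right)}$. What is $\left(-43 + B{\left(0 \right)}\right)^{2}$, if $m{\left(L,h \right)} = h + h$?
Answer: $1849$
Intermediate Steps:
$m{\left(L,h \right)} = 2 h$
$B{\left(J \right)} = 2 J$
$\left(-43 + B{\left(0 \right)}\right)^{2} = \left(-43 + 2 \cdot 0\right)^{2} = \left(-43 + 0\right)^{2} = \left(-43\right)^{2} = 1849$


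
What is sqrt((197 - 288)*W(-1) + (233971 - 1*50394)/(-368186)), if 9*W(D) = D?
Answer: sqrt(828171058)/9282 ≈ 3.1004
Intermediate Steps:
W(D) = D/9
sqrt((197 - 288)*W(-1) + (233971 - 1*50394)/(-368186)) = sqrt((197 - 288)*((1/9)*(-1)) + (233971 - 1*50394)/(-368186)) = sqrt(-91*(-1/9) + (233971 - 50394)*(-1/368186)) = sqrt(91/9 + 183577*(-1/368186)) = sqrt(91/9 - 183577/368186) = sqrt(31852733/3313674) = sqrt(828171058)/9282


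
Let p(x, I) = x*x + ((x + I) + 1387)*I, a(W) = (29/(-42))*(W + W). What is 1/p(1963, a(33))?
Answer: 49/181436292 ≈ 2.7007e-7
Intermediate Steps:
a(W) = -29*W/21 (a(W) = (29*(-1/42))*(2*W) = -29*W/21)
p(x, I) = x**2 + I*(1387 + I + x) (p(x, I) = x**2 + ((I + x) + 1387)*I = x**2 + (1387 + I + x)*I = x**2 + I*(1387 + I + x))
1/p(1963, a(33)) = 1/((-29/21*33)**2 + 1963**2 + 1387*(-29/21*33) - 29/21*33*1963) = 1/((-319/7)**2 + 3853369 + 1387*(-319/7) - 319/7*1963) = 1/(101761/49 + 3853369 - 442453/7 - 626197/7) = 1/(181436292/49) = 49/181436292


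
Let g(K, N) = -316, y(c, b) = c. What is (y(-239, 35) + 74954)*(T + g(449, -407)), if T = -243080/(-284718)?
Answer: -1117335529120/47453 ≈ -2.3546e+7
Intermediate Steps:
T = 121540/142359 (T = -243080*(-1/284718) = 121540/142359 ≈ 0.85376)
(y(-239, 35) + 74954)*(T + g(449, -407)) = (-239 + 74954)*(121540/142359 - 316) = 74715*(-44863904/142359) = -1117335529120/47453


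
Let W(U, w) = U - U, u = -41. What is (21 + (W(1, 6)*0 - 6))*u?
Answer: -615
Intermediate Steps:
W(U, w) = 0
(21 + (W(1, 6)*0 - 6))*u = (21 + (0*0 - 6))*(-41) = (21 + (0 - 6))*(-41) = (21 - 6)*(-41) = 15*(-41) = -615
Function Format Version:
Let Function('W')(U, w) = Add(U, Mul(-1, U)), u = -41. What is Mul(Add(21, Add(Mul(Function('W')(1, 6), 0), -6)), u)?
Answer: -615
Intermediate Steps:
Function('W')(U, w) = 0
Mul(Add(21, Add(Mul(Function('W')(1, 6), 0), -6)), u) = Mul(Add(21, Add(Mul(0, 0), -6)), -41) = Mul(Add(21, Add(0, -6)), -41) = Mul(Add(21, -6), -41) = Mul(15, -41) = -615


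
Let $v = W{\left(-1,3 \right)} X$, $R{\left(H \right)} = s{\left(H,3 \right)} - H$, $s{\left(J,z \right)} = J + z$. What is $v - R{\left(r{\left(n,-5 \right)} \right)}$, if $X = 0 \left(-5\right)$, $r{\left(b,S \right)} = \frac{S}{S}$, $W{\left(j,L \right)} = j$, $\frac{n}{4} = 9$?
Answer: $-3$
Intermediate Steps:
$n = 36$ ($n = 4 \cdot 9 = 36$)
$r{\left(b,S \right)} = 1$
$X = 0$
$R{\left(H \right)} = 3$ ($R{\left(H \right)} = \left(H + 3\right) - H = \left(3 + H\right) - H = 3$)
$v = 0$ ($v = \left(-1\right) 0 = 0$)
$v - R{\left(r{\left(n,-5 \right)} \right)} = 0 - 3 = -3$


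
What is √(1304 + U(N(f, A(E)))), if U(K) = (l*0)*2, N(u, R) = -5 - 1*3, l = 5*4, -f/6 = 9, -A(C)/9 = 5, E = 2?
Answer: 2*√326 ≈ 36.111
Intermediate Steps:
A(C) = -45 (A(C) = -9*5 = -45)
f = -54 (f = -6*9 = -54)
l = 20
N(u, R) = -8 (N(u, R) = -5 - 3 = -8)
U(K) = 0 (U(K) = (20*0)*2 = 0*2 = 0)
√(1304 + U(N(f, A(E)))) = √(1304 + 0) = √1304 = 2*√326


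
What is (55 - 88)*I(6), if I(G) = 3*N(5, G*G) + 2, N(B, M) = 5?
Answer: -561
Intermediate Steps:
I(G) = 17 (I(G) = 3*5 + 2 = 15 + 2 = 17)
(55 - 88)*I(6) = (55 - 88)*17 = -33*17 = -561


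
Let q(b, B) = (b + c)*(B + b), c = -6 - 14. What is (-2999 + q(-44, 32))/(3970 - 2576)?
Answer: -2231/1394 ≈ -1.6004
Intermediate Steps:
c = -20
q(b, B) = (-20 + b)*(B + b) (q(b, B) = (b - 20)*(B + b) = (-20 + b)*(B + b))
(-2999 + q(-44, 32))/(3970 - 2576) = (-2999 + ((-44)² - 20*32 - 20*(-44) + 32*(-44)))/(3970 - 2576) = (-2999 + (1936 - 640 + 880 - 1408))/1394 = (-2999 + 768)*(1/1394) = -2231*1/1394 = -2231/1394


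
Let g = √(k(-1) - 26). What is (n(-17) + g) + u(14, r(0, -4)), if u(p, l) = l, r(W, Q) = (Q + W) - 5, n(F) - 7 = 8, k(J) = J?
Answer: 6 + 3*I*√3 ≈ 6.0 + 5.1962*I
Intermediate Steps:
n(F) = 15 (n(F) = 7 + 8 = 15)
r(W, Q) = -5 + Q + W
g = 3*I*√3 (g = √(-1 - 26) = √(-27) = 3*I*√3 ≈ 5.1962*I)
(n(-17) + g) + u(14, r(0, -4)) = (15 + 3*I*√3) + (-5 - 4 + 0) = (15 + 3*I*√3) - 9 = 6 + 3*I*√3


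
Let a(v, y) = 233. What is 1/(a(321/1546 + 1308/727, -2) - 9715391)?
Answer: -1/9715158 ≈ -1.0293e-7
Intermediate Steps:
1/(a(321/1546 + 1308/727, -2) - 9715391) = 1/(233 - 9715391) = 1/(-9715158) = -1/9715158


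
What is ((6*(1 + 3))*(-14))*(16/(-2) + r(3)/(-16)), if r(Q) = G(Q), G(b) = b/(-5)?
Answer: 13377/5 ≈ 2675.4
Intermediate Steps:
G(b) = -b/5 (G(b) = b*(-⅕) = -b/5)
r(Q) = -Q/5
((6*(1 + 3))*(-14))*(16/(-2) + r(3)/(-16)) = ((6*(1 + 3))*(-14))*(16/(-2) - ⅕*3/(-16)) = ((6*4)*(-14))*(16*(-½) - ⅗*(-1/16)) = (24*(-14))*(-8 + 3/80) = -336*(-637/80) = 13377/5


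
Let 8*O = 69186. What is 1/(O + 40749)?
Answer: 4/197589 ≈ 2.0244e-5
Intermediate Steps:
O = 34593/4 (O = (1/8)*69186 = 34593/4 ≈ 8648.3)
1/(O + 40749) = 1/(34593/4 + 40749) = 1/(197589/4) = 4/197589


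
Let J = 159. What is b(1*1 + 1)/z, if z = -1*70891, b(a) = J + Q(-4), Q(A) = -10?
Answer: -149/70891 ≈ -0.0021018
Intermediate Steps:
b(a) = 149 (b(a) = 159 - 10 = 149)
z = -70891
b(1*1 + 1)/z = 149/(-70891) = 149*(-1/70891) = -149/70891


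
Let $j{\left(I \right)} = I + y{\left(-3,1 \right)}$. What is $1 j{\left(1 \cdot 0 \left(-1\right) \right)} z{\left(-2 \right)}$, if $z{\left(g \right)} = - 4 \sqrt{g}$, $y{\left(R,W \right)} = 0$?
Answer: $0$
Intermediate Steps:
$j{\left(I \right)} = I$ ($j{\left(I \right)} = I + 0 = I$)
$1 j{\left(1 \cdot 0 \left(-1\right) \right)} z{\left(-2 \right)} = 1 \cdot 1 \cdot 0 \left(-1\right) \left(- 4 \sqrt{-2}\right) = 1 \cdot 0 \left(-1\right) \left(- 4 i \sqrt{2}\right) = 1 \cdot 0 \left(- 4 i \sqrt{2}\right) = 0 \left(- 4 i \sqrt{2}\right) = 0$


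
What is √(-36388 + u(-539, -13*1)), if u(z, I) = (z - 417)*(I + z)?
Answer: 2*√122831 ≈ 700.95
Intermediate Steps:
u(z, I) = (-417 + z)*(I + z)
√(-36388 + u(-539, -13*1)) = √(-36388 + ((-539)² - (-5421) - 417*(-539) - 13*1*(-539))) = √(-36388 + (290521 - 417*(-13) + 224763 - 13*(-539))) = √(-36388 + (290521 + 5421 + 224763 + 7007)) = √(-36388 + 527712) = √491324 = 2*√122831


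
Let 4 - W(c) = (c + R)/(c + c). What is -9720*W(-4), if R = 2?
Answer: -36450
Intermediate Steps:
W(c) = 4 - (2 + c)/(2*c) (W(c) = 4 - (c + 2)/(c + c) = 4 - (2 + c)/(2*c))
-9720*W(-4) = -9720*(7/2 - 1/(-4)) = -9720*(7/2 - 1*(-¼)) = -9720*(7/2 + ¼) = -9720*15/4 = -36450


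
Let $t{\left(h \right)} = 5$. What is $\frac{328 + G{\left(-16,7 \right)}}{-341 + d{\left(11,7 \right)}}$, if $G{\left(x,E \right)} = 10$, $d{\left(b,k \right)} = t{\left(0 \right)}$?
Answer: $- \frac{169}{168} \approx -1.006$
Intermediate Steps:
$d{\left(b,k \right)} = 5$
$\frac{328 + G{\left(-16,7 \right)}}{-341 + d{\left(11,7 \right)}} = \frac{328 + 10}{-341 + 5} = \frac{338}{-336} = 338 \left(- \frac{1}{336}\right) = - \frac{169}{168}$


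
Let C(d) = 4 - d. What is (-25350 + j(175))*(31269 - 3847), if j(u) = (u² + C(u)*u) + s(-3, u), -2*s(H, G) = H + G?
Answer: -678310592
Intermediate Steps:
s(H, G) = -G/2 - H/2 (s(H, G) = -(H + G)/2 = -(G + H)/2 = -G/2 - H/2)
j(u) = 3/2 + u² - u/2 + u*(4 - u) (j(u) = (u² + (4 - u)*u) + (-u/2 - ½*(-3)) = (u² + u*(4 - u)) + (-u/2 + 3/2) = (u² + u*(4 - u)) + (3/2 - u/2) = 3/2 + u² - u/2 + u*(4 - u))
(-25350 + j(175))*(31269 - 3847) = (-25350 + (3/2 + (7/2)*175))*(31269 - 3847) = (-25350 + (3/2 + 1225/2))*27422 = (-25350 + 614)*27422 = -24736*27422 = -678310592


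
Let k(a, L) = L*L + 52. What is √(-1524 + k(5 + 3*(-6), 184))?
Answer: 8*√506 ≈ 179.96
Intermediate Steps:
k(a, L) = 52 + L² (k(a, L) = L² + 52 = 52 + L²)
√(-1524 + k(5 + 3*(-6), 184)) = √(-1524 + (52 + 184²)) = √(-1524 + (52 + 33856)) = √(-1524 + 33908) = √32384 = 8*√506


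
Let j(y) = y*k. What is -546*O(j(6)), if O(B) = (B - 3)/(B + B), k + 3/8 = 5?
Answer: -9009/37 ≈ -243.49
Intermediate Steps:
k = 37/8 (k = -3/8 + 5 = 37/8 ≈ 4.6250)
j(y) = 37*y/8 (j(y) = y*(37/8) = 37*y/8)
O(B) = (-3 + B)/(2*B) (O(B) = (-3 + B)/((2*B)) = (-3 + B)*(1/(2*B)) = (-3 + B)/(2*B))
-546*O(j(6)) = -273*(-3 + (37/8)*6)/((37/8)*6) = -273*(-3 + 111/4)/111/4 = -273*4*99/(111*4) = -546*33/74 = -9009/37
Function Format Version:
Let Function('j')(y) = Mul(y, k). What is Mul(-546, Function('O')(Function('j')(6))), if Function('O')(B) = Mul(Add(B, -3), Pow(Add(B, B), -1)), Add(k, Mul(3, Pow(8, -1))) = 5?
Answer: Rational(-9009, 37) ≈ -243.49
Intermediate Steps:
k = Rational(37, 8) (k = Add(Rational(-3, 8), 5) = Rational(37, 8) ≈ 4.6250)
Function('j')(y) = Mul(Rational(37, 8), y) (Function('j')(y) = Mul(y, Rational(37, 8)) = Mul(Rational(37, 8), y))
Function('O')(B) = Mul(Rational(1, 2), Pow(B, -1), Add(-3, B)) (Function('O')(B) = Mul(Add(-3, B), Pow(Mul(2, B), -1)) = Mul(Add(-3, B), Mul(Rational(1, 2), Pow(B, -1))) = Mul(Rational(1, 2), Pow(B, -1), Add(-3, B)))
Mul(-546, Function('O')(Function('j')(6))) = Mul(-546, Mul(Rational(1, 2), Pow(Mul(Rational(37, 8), 6), -1), Add(-3, Mul(Rational(37, 8), 6)))) = Mul(-546, Mul(Rational(1, 2), Pow(Rational(111, 4), -1), Add(-3, Rational(111, 4)))) = Mul(-546, Mul(Rational(1, 2), Rational(4, 111), Rational(99, 4))) = Mul(-546, Rational(33, 74)) = Rational(-9009, 37)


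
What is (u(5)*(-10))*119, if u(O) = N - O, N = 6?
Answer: -1190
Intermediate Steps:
u(O) = 6 - O
(u(5)*(-10))*119 = ((6 - 1*5)*(-10))*119 = ((6 - 5)*(-10))*119 = (1*(-10))*119 = -10*119 = -1190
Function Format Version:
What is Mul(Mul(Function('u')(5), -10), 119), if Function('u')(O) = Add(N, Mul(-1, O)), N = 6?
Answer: -1190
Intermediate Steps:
Function('u')(O) = Add(6, Mul(-1, O))
Mul(Mul(Function('u')(5), -10), 119) = Mul(Mul(Add(6, Mul(-1, 5)), -10), 119) = Mul(Mul(Add(6, -5), -10), 119) = Mul(Mul(1, -10), 119) = Mul(-10, 119) = -1190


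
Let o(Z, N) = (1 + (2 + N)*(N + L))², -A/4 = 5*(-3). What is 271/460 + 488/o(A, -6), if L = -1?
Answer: 452391/386860 ≈ 1.1694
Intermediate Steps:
A = 60 (A = -20*(-3) = -4*(-15) = 60)
o(Z, N) = (1 + (-1 + N)*(2 + N))² (o(Z, N) = (1 + (2 + N)*(N - 1))² = (1 + (2 + N)*(-1 + N))² = (1 + (-1 + N)*(2 + N))²)
271/460 + 488/o(A, -6) = 271/460 + 488/((-1 - 6 + (-6)²)²) = 271*(1/460) + 488/((-1 - 6 + 36)²) = 271/460 + 488/(29²) = 271/460 + 488/841 = 452391/386860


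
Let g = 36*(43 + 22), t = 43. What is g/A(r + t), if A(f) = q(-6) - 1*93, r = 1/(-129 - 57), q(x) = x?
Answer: -260/11 ≈ -23.636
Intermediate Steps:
r = -1/186 (r = 1/(-186) = -1/186 ≈ -0.0053763)
A(f) = -99 (A(f) = -6 - 1*93 = -6 - 93 = -99)
g = 2340 (g = 36*65 = 2340)
g/A(r + t) = 2340/(-99) = 2340*(-1/99) = -260/11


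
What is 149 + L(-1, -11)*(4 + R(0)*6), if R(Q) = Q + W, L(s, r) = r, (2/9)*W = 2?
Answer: -489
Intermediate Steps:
W = 9 (W = (9/2)*2 = 9)
R(Q) = 9 + Q (R(Q) = Q + 9 = 9 + Q)
149 + L(-1, -11)*(4 + R(0)*6) = 149 - 11*(4 + (9 + 0)*6) = 149 - 11*(4 + 9*6) = 149 - 11*(4 + 54) = 149 - 11*58 = 149 - 638 = -489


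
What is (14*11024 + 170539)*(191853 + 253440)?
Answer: 144664563375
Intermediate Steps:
(14*11024 + 170539)*(191853 + 253440) = (154336 + 170539)*445293 = 324875*445293 = 144664563375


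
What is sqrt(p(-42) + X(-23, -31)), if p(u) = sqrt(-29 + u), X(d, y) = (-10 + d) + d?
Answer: sqrt(-56 + I*sqrt(71)) ≈ 0.56142 + 7.5043*I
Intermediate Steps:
X(d, y) = -10 + 2*d
sqrt(p(-42) + X(-23, -31)) = sqrt(sqrt(-29 - 42) + (-10 + 2*(-23))) = sqrt(sqrt(-71) + (-10 - 46)) = sqrt(I*sqrt(71) - 56) = sqrt(-56 + I*sqrt(71))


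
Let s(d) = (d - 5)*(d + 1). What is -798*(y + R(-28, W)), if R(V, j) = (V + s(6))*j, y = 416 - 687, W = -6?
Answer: 115710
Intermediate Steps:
s(d) = (1 + d)*(-5 + d) (s(d) = (-5 + d)*(1 + d) = (1 + d)*(-5 + d))
y = -271
R(V, j) = j*(7 + V) (R(V, j) = (V + (-5 + 6**2 - 4*6))*j = (V + (-5 + 36 - 24))*j = (V + 7)*j = (7 + V)*j = j*(7 + V))
-798*(y + R(-28, W)) = -798*(-271 - 6*(7 - 28)) = -798*(-271 - 6*(-21)) = -798*(-271 + 126) = -798*(-145) = 115710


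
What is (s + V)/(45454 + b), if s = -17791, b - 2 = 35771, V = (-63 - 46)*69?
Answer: -25312/81227 ≈ -0.31162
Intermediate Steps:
V = -7521 (V = -109*69 = -7521)
b = 35773 (b = 2 + 35771 = 35773)
(s + V)/(45454 + b) = (-17791 - 7521)/(45454 + 35773) = -25312/81227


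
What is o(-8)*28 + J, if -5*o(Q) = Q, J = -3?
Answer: 209/5 ≈ 41.800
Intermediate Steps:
o(Q) = -Q/5
o(-8)*28 + J = -⅕*(-8)*28 - 3 = (8/5)*28 - 3 = 224/5 - 3 = 209/5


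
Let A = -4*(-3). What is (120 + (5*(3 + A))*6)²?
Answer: 324900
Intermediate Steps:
A = 12
(120 + (5*(3 + A))*6)² = (120 + (5*(3 + 12))*6)² = (120 + (5*15)*6)² = (120 + 75*6)² = (120 + 450)² = 570² = 324900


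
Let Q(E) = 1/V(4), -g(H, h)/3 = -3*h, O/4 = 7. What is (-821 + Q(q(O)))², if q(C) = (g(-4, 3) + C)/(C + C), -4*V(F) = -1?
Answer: 667489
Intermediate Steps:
O = 28 (O = 4*7 = 28)
g(H, h) = 9*h (g(H, h) = -(-9)*h = 9*h)
V(F) = ¼ (V(F) = -¼*(-1) = ¼)
q(C) = (27 + C)/(2*C) (q(C) = (9*3 + C)/(C + C) = (27 + C)/((2*C)) = (27 + C)*(1/(2*C)) = (27 + C)/(2*C))
Q(E) = 4 (Q(E) = 1/(¼) = 4)
(-821 + Q(q(O)))² = (-821 + 4)² = (-817)² = 667489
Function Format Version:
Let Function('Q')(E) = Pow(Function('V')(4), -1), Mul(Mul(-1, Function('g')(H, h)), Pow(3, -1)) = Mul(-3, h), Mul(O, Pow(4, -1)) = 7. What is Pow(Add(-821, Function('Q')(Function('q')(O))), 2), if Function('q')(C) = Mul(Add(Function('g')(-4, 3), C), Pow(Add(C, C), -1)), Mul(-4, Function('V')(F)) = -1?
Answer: 667489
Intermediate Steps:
O = 28 (O = Mul(4, 7) = 28)
Function('g')(H, h) = Mul(9, h) (Function('g')(H, h) = Mul(-3, Mul(-3, h)) = Mul(9, h))
Function('V')(F) = Rational(1, 4) (Function('V')(F) = Mul(Rational(-1, 4), -1) = Rational(1, 4))
Function('q')(C) = Mul(Rational(1, 2), Pow(C, -1), Add(27, C)) (Function('q')(C) = Mul(Add(Mul(9, 3), C), Pow(Add(C, C), -1)) = Mul(Add(27, C), Pow(Mul(2, C), -1)) = Mul(Add(27, C), Mul(Rational(1, 2), Pow(C, -1))) = Mul(Rational(1, 2), Pow(C, -1), Add(27, C)))
Function('Q')(E) = 4 (Function('Q')(E) = Pow(Rational(1, 4), -1) = 4)
Pow(Add(-821, Function('Q')(Function('q')(O))), 2) = Pow(Add(-821, 4), 2) = Pow(-817, 2) = 667489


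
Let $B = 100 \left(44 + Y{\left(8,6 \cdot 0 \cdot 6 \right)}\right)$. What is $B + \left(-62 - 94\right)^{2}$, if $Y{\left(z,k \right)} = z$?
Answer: $29536$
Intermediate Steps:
$B = 5200$ ($B = 100 \left(44 + 8\right) = 100 \cdot 52 = 5200$)
$B + \left(-62 - 94\right)^{2} = 5200 + \left(-62 - 94\right)^{2} = 5200 + \left(-156\right)^{2} = 5200 + 24336 = 29536$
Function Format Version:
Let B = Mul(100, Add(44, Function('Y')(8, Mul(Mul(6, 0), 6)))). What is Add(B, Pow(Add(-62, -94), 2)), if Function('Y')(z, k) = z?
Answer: 29536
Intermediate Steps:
B = 5200 (B = Mul(100, Add(44, 8)) = Mul(100, 52) = 5200)
Add(B, Pow(Add(-62, -94), 2)) = Add(5200, Pow(Add(-62, -94), 2)) = Add(5200, Pow(-156, 2)) = Add(5200, 24336) = 29536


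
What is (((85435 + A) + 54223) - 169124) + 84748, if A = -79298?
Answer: -24016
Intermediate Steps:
(((85435 + A) + 54223) - 169124) + 84748 = (((85435 - 79298) + 54223) - 169124) + 84748 = ((6137 + 54223) - 169124) + 84748 = (60360 - 169124) + 84748 = -108764 + 84748 = -24016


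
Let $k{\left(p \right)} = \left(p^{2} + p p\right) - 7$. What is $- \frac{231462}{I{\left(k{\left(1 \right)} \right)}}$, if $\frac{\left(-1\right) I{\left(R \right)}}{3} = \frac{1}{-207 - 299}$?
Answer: $-39039924$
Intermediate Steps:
$k{\left(p \right)} = -7 + 2 p^{2}$ ($k{\left(p \right)} = \left(p^{2} + p^{2}\right) - 7 = 2 p^{2} - 7 = -7 + 2 p^{2}$)
$I{\left(R \right)} = \frac{3}{506}$ ($I{\left(R \right)} = - \frac{3}{-207 - 299} = - \frac{3}{-506} = \left(-3\right) \left(- \frac{1}{506}\right) = \frac{3}{506}$)
$- \frac{231462}{I{\left(k{\left(1 \right)} \right)}} = - \frac{231462}{\frac{3}{506}} = \left(-231462\right) \frac{506}{3} = -39039924$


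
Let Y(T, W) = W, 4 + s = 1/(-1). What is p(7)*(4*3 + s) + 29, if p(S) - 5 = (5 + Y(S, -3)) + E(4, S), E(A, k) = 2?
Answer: 92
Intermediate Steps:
s = -5 (s = -4 + 1/(-1) = -4 - 1 = -5)
p(S) = 9 (p(S) = 5 + ((5 - 3) + 2) = 5 + (2 + 2) = 5 + 4 = 9)
p(7)*(4*3 + s) + 29 = 9*(4*3 - 5) + 29 = 9*(12 - 5) + 29 = 9*7 + 29 = 63 + 29 = 92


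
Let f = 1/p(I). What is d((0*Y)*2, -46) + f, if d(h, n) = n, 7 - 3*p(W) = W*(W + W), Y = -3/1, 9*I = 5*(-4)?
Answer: -10961/233 ≈ -47.043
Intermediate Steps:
I = -20/9 (I = (5*(-4))/9 = (⅑)*(-20) = -20/9 ≈ -2.2222)
Y = -3 (Y = -3*1 = -3)
p(W) = 7/3 - 2*W²/3 (p(W) = 7/3 - W*(W + W)/3 = 7/3 - W*2*W/3 = 7/3 - 2*W²/3)
f = -243/233 (f = 1/(7/3 - 2*(-20/9)²/3) = 1/(7/3 - ⅔*400/81) = 1/(7/3 - 800/243) = 1/(-233/243) = -243/233 ≈ -1.0429)
d((0*Y)*2, -46) + f = -46 - 243/233 = -10961/233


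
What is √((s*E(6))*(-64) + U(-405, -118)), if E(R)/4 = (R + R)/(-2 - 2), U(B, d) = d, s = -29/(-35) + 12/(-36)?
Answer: √321370/35 ≈ 16.197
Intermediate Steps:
s = 52/105 (s = -29*(-1/35) + 12*(-1/36) = 29/35 - ⅓ = 52/105 ≈ 0.49524)
E(R) = -2*R (E(R) = 4*((R + R)/(-2 - 2)) = 4*((2*R)/(-4)) = 4*((2*R)*(-¼)) = 4*(-R/2) = -2*R)
√((s*E(6))*(-64) + U(-405, -118)) = √((52*(-2*6)/105)*(-64) - 118) = √(((52/105)*(-12))*(-64) - 118) = √(-208/35*(-64) - 118) = √(13312/35 - 118) = √(9182/35) = √321370/35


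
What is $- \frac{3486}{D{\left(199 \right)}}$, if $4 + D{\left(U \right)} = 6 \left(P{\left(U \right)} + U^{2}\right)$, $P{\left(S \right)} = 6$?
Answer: $- \frac{1743}{118819} \approx -0.014669$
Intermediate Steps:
$D{\left(U \right)} = 32 + 6 U^{2}$ ($D{\left(U \right)} = -4 + 6 \left(6 + U^{2}\right) = -4 + \left(36 + 6 U^{2}\right) = 32 + 6 U^{2}$)
$- \frac{3486}{D{\left(199 \right)}} = - \frac{3486}{32 + 6 \cdot 199^{2}} = - \frac{3486}{32 + 6 \cdot 39601} = - \frac{3486}{32 + 237606} = - \frac{3486}{237638} = \left(-3486\right) \frac{1}{237638} = - \frac{1743}{118819}$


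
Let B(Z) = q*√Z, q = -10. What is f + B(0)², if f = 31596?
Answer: 31596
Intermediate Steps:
B(Z) = -10*√Z
f + B(0)² = 31596 + (-10*√0)² = 31596 + (-10*0)² = 31596 + 0² = 31596 + 0 = 31596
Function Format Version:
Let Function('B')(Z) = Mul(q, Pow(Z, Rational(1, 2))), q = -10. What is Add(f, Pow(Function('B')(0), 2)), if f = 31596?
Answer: 31596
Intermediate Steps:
Function('B')(Z) = Mul(-10, Pow(Z, Rational(1, 2)))
Add(f, Pow(Function('B')(0), 2)) = Add(31596, Pow(Mul(-10, Pow(0, Rational(1, 2))), 2)) = Add(31596, Pow(Mul(-10, 0), 2)) = Add(31596, Pow(0, 2)) = Add(31596, 0) = 31596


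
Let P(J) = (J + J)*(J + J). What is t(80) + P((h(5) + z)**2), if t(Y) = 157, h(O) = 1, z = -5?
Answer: 1181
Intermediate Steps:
P(J) = 4*J**2 (P(J) = (2*J)*(2*J) = 4*J**2)
t(80) + P((h(5) + z)**2) = 157 + 4*((1 - 5)**2)**2 = 157 + 4*((-4)**2)**2 = 157 + 4*16**2 = 157 + 4*256 = 157 + 1024 = 1181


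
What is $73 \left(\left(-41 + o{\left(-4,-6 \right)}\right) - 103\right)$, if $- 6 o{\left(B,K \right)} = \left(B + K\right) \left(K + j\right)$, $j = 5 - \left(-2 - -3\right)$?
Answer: $- \frac{32266}{3} \approx -10755.0$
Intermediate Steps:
$j = 4$ ($j = 5 - \left(-2 + 3\right) = 5 - 1 = 4$)
$o{\left(B,K \right)} = - \frac{\left(4 + K\right) \left(B + K\right)}{6}$ ($o{\left(B,K \right)} = - \frac{\left(B + K\right) \left(K + 4\right)}{6} = - \frac{\left(B + K\right) \left(4 + K\right)}{6} = - \frac{\left(4 + K\right) \left(B + K\right)}{6}$)
$73 \left(\left(-41 + o{\left(-4,-6 \right)}\right) - 103\right) = 73 \left(\left(-41 - \left(- \frac{20}{3} + 4 + 6\right)\right) - 103\right) = 73 \left(\left(-41 + \left(\frac{8}{3} + 4 - 6 - 4\right)\right) - 103\right) = 73 \left(\left(-41 - \frac{10}{3}\right) - 103\right) = 73 \left(- \frac{133}{3} - 103\right) = 73 \left(- \frac{442}{3}\right) = - \frac{32266}{3}$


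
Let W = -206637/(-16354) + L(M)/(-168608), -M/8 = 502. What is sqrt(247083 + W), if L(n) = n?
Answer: sqrt(458679688108347745897)/43084613 ≈ 497.09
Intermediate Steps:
M = -4016 (M = -8*502 = -4016)
W = 545411390/43084613 (W = -206637/(-16354) - 4016/(-168608) = -206637*(-1/16354) - 4016*(-1/168608) = 206637/16354 + 251/10538 = 545411390/43084613 ≈ 12.659)
sqrt(247083 + W) = sqrt(247083 + 545411390/43084613) = sqrt(10646020845269/43084613) = sqrt(458679688108347745897)/43084613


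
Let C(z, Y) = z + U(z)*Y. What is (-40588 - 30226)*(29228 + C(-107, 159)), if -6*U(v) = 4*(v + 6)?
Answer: -2820309178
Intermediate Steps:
U(v) = -4 - 2*v/3 (U(v) = -2*(v + 6)/3 = -2*(6 + v)/3 = -(24 + 4*v)/6 = -4 - 2*v/3)
C(z, Y) = z + Y*(-4 - 2*z/3) (C(z, Y) = z + (-4 - 2*z/3)*Y = z + Y*(-4 - 2*z/3))
(-40588 - 30226)*(29228 + C(-107, 159)) = (-40588 - 30226)*(29228 + (-107 - 2/3*159*(6 - 107))) = -70814*(29228 + (-107 - 2/3*159*(-101))) = -70814*(29228 + (-107 + 10706)) = -70814*(29228 + 10599) = -70814*39827 = -2820309178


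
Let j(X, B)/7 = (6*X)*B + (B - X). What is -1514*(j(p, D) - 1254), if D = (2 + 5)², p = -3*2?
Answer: 20010538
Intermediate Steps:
p = -6
D = 49 (D = 7² = 49)
j(X, B) = -7*X + 7*B + 42*B*X (j(X, B) = 7*((6*X)*B + (B - X)) = 7*(6*B*X + (B - X)) = 7*(B - X + 6*B*X) = -7*X + 7*B + 42*B*X)
-1514*(j(p, D) - 1254) = -1514*((-7*(-6) + 7*49 + 42*49*(-6)) - 1254) = -1514*((42 + 343 - 12348) - 1254) = -1514*(-11963 - 1254) = -1514*(-13217) = 20010538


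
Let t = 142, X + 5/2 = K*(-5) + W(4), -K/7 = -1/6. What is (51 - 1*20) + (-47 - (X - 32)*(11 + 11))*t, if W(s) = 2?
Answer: 339331/3 ≈ 1.1311e+5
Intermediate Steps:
K = 7/6 (K = -(-7)/6 = -7*(-1/6) = 7/6 ≈ 1.1667)
X = -19/3 (X = -5/2 + ((7/6)*(-5) + 2) = -5/2 + (-35/6 + 2) = -5/2 - 23/6 = -19/3 ≈ -6.3333)
(51 - 1*20) + (-47 - (X - 32)*(11 + 11))*t = (51 - 1*20) + (-47 - (-19/3 - 32)*(11 + 11))*142 = (51 - 20) + (-47 - (-115)*22/3)*142 = 31 + (-47 - 1*(-2530/3))*142 = 31 + (-47 + 2530/3)*142 = 31 + (2389/3)*142 = 31 + 339238/3 = 339331/3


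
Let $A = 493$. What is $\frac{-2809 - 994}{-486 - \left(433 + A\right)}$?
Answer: $\frac{3803}{1412} \approx 2.6933$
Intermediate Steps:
$\frac{-2809 - 994}{-486 - \left(433 + A\right)} = \frac{-2809 - 994}{-486 - 926} = - \frac{3803}{-486 - 926} = - \frac{3803}{-1412} = \left(-3803\right) \left(- \frac{1}{1412}\right) = \frac{3803}{1412}$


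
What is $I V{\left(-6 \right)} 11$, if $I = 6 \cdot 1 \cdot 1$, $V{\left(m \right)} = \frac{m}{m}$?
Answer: $66$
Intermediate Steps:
$V{\left(m \right)} = 1$
$I = 6$ ($I = 6 \cdot 1 = 6$)
$I V{\left(-6 \right)} 11 = 6 \cdot 1 \cdot 11 = 6 \cdot 11 = 66$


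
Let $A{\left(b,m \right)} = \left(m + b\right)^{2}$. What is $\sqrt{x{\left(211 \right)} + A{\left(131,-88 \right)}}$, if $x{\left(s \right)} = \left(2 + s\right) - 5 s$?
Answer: $\sqrt{1007} \approx 31.733$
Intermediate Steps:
$x{\left(s \right)} = 2 - 4 s$
$A{\left(b,m \right)} = \left(b + m\right)^{2}$
$\sqrt{x{\left(211 \right)} + A{\left(131,-88 \right)}} = \sqrt{\left(2 - 844\right) + \left(131 - 88\right)^{2}} = \sqrt{\left(2 - 844\right) + 43^{2}} = \sqrt{-842 + 1849} = \sqrt{1007}$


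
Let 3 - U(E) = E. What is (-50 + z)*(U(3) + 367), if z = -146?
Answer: -71932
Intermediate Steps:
U(E) = 3 - E
(-50 + z)*(U(3) + 367) = (-50 - 146)*((3 - 1*3) + 367) = -196*((3 - 3) + 367) = -196*(0 + 367) = -196*367 = -71932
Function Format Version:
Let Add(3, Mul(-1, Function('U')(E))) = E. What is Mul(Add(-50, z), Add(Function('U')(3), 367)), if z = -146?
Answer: -71932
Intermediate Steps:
Function('U')(E) = Add(3, Mul(-1, E))
Mul(Add(-50, z), Add(Function('U')(3), 367)) = Mul(Add(-50, -146), Add(Add(3, Mul(-1, 3)), 367)) = Mul(-196, Add(Add(3, -3), 367)) = Mul(-196, Add(0, 367)) = Mul(-196, 367) = -71932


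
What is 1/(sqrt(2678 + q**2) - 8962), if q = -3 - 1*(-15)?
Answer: -4481/40157311 - sqrt(2822)/80314622 ≈ -0.00011225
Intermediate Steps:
q = 12 (q = -3 + 15 = 12)
1/(sqrt(2678 + q**2) - 8962) = 1/(sqrt(2678 + 12**2) - 8962) = 1/(sqrt(2678 + 144) - 8962) = 1/(sqrt(2822) - 8962) = 1/(-8962 + sqrt(2822))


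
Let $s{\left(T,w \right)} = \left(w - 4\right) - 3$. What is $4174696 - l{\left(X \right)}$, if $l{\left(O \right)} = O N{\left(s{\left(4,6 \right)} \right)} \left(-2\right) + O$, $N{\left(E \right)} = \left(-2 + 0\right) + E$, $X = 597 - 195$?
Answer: $4171882$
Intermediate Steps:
$s{\left(T,w \right)} = -7 + w$ ($s{\left(T,w \right)} = \left(-4 + w\right) - 3 = -7 + w$)
$X = 402$ ($X = 597 - 195 = 402$)
$N{\left(E \right)} = -2 + E$
$l{\left(O \right)} = 7 O$ ($l{\left(O \right)} = O \left(-2 + \left(-7 + 6\right)\right) \left(-2\right) + O = O \left(-2 - 1\right) \left(-2\right) + O = O \left(-3\right) \left(-2\right) + O = - 3 O \left(-2\right) + O = 6 O + O = 7 O$)
$4174696 - l{\left(X \right)} = 4174696 - 7 \cdot 402 = 4174696 - 2814 = 4171882$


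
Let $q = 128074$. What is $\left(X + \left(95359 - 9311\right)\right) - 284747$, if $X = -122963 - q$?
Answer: $-449736$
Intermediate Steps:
$X = -251037$ ($X = -122963 - 128074 = -251037$)
$\left(X + \left(95359 - 9311\right)\right) - 284747 = \left(-251037 + \left(95359 - 9311\right)\right) - 284747 = \left(-251037 + 86048\right) - 284747 = -164989 - 284747 = -449736$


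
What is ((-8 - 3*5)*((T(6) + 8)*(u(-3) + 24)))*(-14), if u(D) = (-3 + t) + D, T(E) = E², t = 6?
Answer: 340032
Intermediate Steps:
u(D) = 3 + D (u(D) = (-3 + 6) + D = 3 + D)
((-8 - 3*5)*((T(6) + 8)*(u(-3) + 24)))*(-14) = ((-8 - 3*5)*((6² + 8)*((3 - 3) + 24)))*(-14) = ((-8 - 15)*((36 + 8)*(0 + 24)))*(-14) = -1012*24*(-14) = -23*1056*(-14) = -24288*(-14) = 340032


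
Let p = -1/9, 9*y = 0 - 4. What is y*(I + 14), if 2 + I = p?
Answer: -428/81 ≈ -5.2840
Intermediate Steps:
y = -4/9 (y = (0 - 4)/9 = (⅑)*(-4) = -4/9 ≈ -0.44444)
p = -⅑ (p = -1*⅑ = -⅑ ≈ -0.11111)
I = -19/9 (I = -2 - ⅑ = -19/9 ≈ -2.1111)
y*(I + 14) = -4*(-19/9 + 14)/9 = -4/9*107/9 = -428/81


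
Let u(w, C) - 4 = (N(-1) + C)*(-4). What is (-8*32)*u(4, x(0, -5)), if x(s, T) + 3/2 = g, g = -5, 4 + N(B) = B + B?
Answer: -13824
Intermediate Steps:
N(B) = -4 + 2*B (N(B) = -4 + (B + B) = -4 + 2*B)
x(s, T) = -13/2 (x(s, T) = -3/2 - 5 = -13/2)
u(w, C) = 28 - 4*C (u(w, C) = 4 + ((-4 + 2*(-1)) + C)*(-4) = 4 + ((-4 - 2) + C)*(-4) = 4 + (-6 + C)*(-4) = 4 + (24 - 4*C) = 28 - 4*C)
(-8*32)*u(4, x(0, -5)) = (-8*32)*(28 - 4*(-13/2)) = -256*(28 + 26) = -256*54 = -13824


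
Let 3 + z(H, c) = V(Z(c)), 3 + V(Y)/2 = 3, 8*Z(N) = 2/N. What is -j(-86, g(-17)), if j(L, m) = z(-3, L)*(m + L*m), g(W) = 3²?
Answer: -2295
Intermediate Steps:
Z(N) = 1/(4*N) (Z(N) = (2/N)/8 = 1/(4*N))
V(Y) = 0 (V(Y) = -6 + 2*3 = -6 + 6 = 0)
z(H, c) = -3 (z(H, c) = -3 + 0 = -3)
g(W) = 9
j(L, m) = -3*m - 3*L*m (j(L, m) = -3*(m + L*m) = -3*m - 3*L*m)
-j(-86, g(-17)) = -(-3)*9*(1 - 86) = -(-3)*9*(-85) = -1*2295 = -2295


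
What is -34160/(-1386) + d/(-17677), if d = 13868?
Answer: 3796268/159093 ≈ 23.862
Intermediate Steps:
-34160/(-1386) + d/(-17677) = -34160/(-1386) + 13868/(-17677) = -34160*(-1/1386) + 13868*(-1/17677) = 2440/99 - 13868/17677 = 3796268/159093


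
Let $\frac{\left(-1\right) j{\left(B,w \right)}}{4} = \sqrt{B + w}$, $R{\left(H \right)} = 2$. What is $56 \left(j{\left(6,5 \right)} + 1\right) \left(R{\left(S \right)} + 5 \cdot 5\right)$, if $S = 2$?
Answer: $1512 - 6048 \sqrt{11} \approx -18547.0$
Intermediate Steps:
$j{\left(B,w \right)} = - 4 \sqrt{B + w}$
$56 \left(j{\left(6,5 \right)} + 1\right) \left(R{\left(S \right)} + 5 \cdot 5\right) = 56 \left(- 4 \sqrt{6 + 5} + 1\right) \left(2 + 5 \cdot 5\right) = 56 \left(- 4 \sqrt{11} + 1\right) \left(2 + 25\right) = 56 \left(1 - 4 \sqrt{11}\right) 27 = 56 \left(27 - 108 \sqrt{11}\right) = 1512 - 6048 \sqrt{11}$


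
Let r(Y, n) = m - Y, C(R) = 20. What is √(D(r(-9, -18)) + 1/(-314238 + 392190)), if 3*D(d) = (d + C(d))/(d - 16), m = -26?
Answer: I*√347986254/107184 ≈ 0.17404*I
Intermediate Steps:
r(Y, n) = -26 - Y
D(d) = (20 + d)/(3*(-16 + d)) (D(d) = ((d + 20)/(d - 16))/3 = ((20 + d)/(-16 + d))/3 = (20 + d)/(3*(-16 + d)))
√(D(r(-9, -18)) + 1/(-314238 + 392190)) = √((20 + (-26 - 1*(-9)))/(3*(-16 + (-26 - 1*(-9)))) + 1/(-314238 + 392190)) = √((20 + (-26 + 9))/(3*(-16 + (-26 + 9))) + 1/77952) = √((20 - 17)/(3*(-16 - 17)) + 1/77952) = √((⅓)*3/(-33) + 1/77952) = √((⅓)*(-1/33)*3 + 1/77952) = √(-1/33 + 1/77952) = √(-25973/857472) = I*√347986254/107184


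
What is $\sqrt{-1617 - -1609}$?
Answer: $2 i \sqrt{2} \approx 2.8284 i$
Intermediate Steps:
$\sqrt{-1617 - -1609} = \sqrt{-1617 + 1609} = \sqrt{-8} = 2 i \sqrt{2}$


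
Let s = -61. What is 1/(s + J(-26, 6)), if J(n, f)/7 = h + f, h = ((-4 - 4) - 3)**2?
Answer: 1/828 ≈ 0.0012077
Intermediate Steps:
h = 121 (h = (-8 - 3)**2 = (-11)**2 = 121)
J(n, f) = 847 + 7*f (J(n, f) = 7*(121 + f) = 847 + 7*f)
1/(s + J(-26, 6)) = 1/(-61 + (847 + 7*6)) = 1/(-61 + (847 + 42)) = 1/(-61 + 889) = 1/828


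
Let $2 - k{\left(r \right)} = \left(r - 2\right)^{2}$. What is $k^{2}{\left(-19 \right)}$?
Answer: $192721$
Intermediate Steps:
$k{\left(r \right)} = 2 - \left(-2 + r\right)^{2}$ ($k{\left(r \right)} = 2 - \left(r - 2\right)^{2} = 2 - \left(-2 + r\right)^{2}$)
$k^{2}{\left(-19 \right)} = \left(2 - \left(-2 - 19\right)^{2}\right)^{2} = \left(2 - \left(-21\right)^{2}\right)^{2} = \left(2 - 441\right)^{2} = \left(-439\right)^{2} = 192721$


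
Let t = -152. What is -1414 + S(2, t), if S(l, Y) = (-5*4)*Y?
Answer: 1626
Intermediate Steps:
S(l, Y) = -20*Y
-1414 + S(2, t) = -1414 - 20*(-152) = -1414 + 3040 = 1626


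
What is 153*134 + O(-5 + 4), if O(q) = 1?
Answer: 20503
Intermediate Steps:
153*134 + O(-5 + 4) = 153*134 + 1 = 20502 + 1 = 20503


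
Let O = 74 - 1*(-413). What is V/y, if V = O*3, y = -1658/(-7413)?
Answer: 10830393/1658 ≈ 6532.2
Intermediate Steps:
O = 487 (O = 74 + 413 = 487)
y = 1658/7413 (y = -1658*(-1/7413) = 1658/7413 ≈ 0.22366)
V = 1461 (V = 487*3 = 1461)
V/y = 1461/(1658/7413) = 1461*(7413/1658) = 10830393/1658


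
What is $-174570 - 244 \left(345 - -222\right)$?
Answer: $-312918$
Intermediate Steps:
$-174570 - 244 \left(345 - -222\right) = -174570 - 244 \left(345 + 222\right) = -174570 - 244 \cdot 567 = -174570 - 138348 = -312918$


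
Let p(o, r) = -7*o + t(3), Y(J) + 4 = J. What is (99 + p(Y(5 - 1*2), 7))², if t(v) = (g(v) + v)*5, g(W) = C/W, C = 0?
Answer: 14641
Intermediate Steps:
g(W) = 0 (g(W) = 0/W = 0)
Y(J) = -4 + J
t(v) = 5*v (t(v) = (0 + v)*5 = v*5 = 5*v)
p(o, r) = 15 - 7*o (p(o, r) = -7*o + 5*3 = -7*o + 15 = 15 - 7*o)
(99 + p(Y(5 - 1*2), 7))² = (99 + (15 - 7*(-4 + (5 - 1*2))))² = (99 + (15 - 7*(-4 + (5 - 2))))² = (99 + (15 - 7*(-4 + 3)))² = (99 + (15 - 7*(-1)))² = (99 + (15 + 7))² = (99 + 22)² = 121² = 14641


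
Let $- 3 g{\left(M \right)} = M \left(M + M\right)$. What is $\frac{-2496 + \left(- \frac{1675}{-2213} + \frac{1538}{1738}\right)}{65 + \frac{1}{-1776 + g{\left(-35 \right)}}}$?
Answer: $- \frac{37310231731720}{972254380999} \approx -38.375$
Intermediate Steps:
$g{\left(M \right)} = - \frac{2 M^{2}}{3}$ ($g{\left(M \right)} = - \frac{M \left(M + M\right)}{3} = - \frac{M 2 M}{3} = - \frac{2 M^{2}}{3}$)
$\frac{-2496 + \left(- \frac{1675}{-2213} + \frac{1538}{1738}\right)}{65 + \frac{1}{-1776 + g{\left(-35 \right)}}} = \frac{-2496 + \left(- \frac{1675}{-2213} + \frac{1538}{1738}\right)}{65 + \frac{1}{-1776 - \frac{2 \left(-35\right)^{2}}{3}}} = \frac{-2496 + \left(\left(-1675\right) \left(- \frac{1}{2213}\right) + 1538 \cdot \frac{1}{1738}\right)}{65 + \frac{1}{-1776 - \frac{2450}{3}}} = \frac{-2496 + \left(\frac{1675}{2213} + \frac{769}{869}\right)}{65 + \frac{1}{-1776 - \frac{2450}{3}}} = \frac{-2496 + \frac{3157372}{1923097}}{65 + \frac{1}{- \frac{7778}{3}}} = - \frac{4796892740}{1923097 \left(65 - \frac{3}{7778}\right)} = - \frac{4796892740}{1923097 \cdot \frac{505567}{7778}} = \left(- \frac{4796892740}{1923097}\right) \frac{7778}{505567} = - \frac{37310231731720}{972254380999}$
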